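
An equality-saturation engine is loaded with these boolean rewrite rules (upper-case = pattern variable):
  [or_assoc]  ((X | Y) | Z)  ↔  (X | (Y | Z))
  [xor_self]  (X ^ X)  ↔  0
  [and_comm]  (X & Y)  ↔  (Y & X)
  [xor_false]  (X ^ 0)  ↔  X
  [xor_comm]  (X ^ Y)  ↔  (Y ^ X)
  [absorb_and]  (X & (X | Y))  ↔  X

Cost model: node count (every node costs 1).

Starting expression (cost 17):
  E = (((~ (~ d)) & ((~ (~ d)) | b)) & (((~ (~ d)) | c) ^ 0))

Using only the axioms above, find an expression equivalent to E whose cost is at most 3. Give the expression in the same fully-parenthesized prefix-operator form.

(~ (~ d))   [cost 3]

step 1: absorb_and (→) rewrites ((~ (~ d)) & ((~ (~ d)) | b)) into (~ (~ d)), now ((~ (~ d)) & (((~ (~ d)) | c) ^ 0))
step 2: xor_false (→) rewrites (((~ (~ d)) | c) ^ 0) into ((~ (~ d)) | c), now ((~ (~ d)) & ((~ (~ d)) | c))
step 3: absorb_and (→) rewrites ((~ (~ d)) & ((~ (~ d)) | c)) into (~ (~ d)), reaching cost 3 (bound 3)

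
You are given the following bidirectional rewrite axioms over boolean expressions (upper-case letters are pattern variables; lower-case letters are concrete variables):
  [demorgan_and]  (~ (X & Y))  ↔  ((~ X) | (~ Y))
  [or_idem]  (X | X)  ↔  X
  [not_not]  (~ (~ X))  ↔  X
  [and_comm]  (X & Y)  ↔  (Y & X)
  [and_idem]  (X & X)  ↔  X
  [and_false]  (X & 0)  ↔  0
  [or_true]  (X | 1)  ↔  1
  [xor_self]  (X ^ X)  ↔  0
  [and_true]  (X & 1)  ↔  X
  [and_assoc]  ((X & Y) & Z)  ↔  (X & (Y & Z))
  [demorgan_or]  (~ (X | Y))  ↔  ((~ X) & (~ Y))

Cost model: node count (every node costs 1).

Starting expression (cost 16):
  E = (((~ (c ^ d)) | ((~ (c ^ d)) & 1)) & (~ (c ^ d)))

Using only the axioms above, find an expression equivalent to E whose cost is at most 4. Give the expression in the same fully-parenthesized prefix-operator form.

(1) ((~ (c ^ d)) & 1)  =[and_true →]=  (~ (c ^ d))    ⊢ (((~ (c ^ d)) | (~ (c ^ d))) & (~ (c ^ d)))
(2) ((~ (c ^ d)) | (~ (c ^ d)))  =[or_idem →]=  (~ (c ^ d))    ⊢ ((~ (c ^ d)) & (~ (c ^ d)))
(3) ((~ (c ^ d)) & (~ (c ^ d)))  =[and_idem →]=  (~ (c ^ d))    ⊢ cost 4, within 4

(~ (c ^ d))   [cost 4]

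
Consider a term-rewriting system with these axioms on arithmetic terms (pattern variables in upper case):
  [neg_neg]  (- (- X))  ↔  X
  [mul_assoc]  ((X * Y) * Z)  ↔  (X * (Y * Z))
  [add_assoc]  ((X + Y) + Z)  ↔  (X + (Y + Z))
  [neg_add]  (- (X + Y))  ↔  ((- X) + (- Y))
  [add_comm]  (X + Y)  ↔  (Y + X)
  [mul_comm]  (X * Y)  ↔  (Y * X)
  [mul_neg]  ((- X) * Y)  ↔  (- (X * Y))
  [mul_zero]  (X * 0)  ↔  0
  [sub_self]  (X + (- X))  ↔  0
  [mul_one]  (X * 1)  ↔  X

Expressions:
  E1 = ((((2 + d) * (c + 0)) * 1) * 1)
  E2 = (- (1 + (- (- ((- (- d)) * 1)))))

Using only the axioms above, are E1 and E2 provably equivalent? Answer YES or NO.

NO

All listed rules preserve value, hence provable equivalence implies equal values everywhere; look for a separating assignment.
c=0, d=0 gives E1 ↦ 0, E2 ↦ -1; values differ ⇒ not provably equivalent.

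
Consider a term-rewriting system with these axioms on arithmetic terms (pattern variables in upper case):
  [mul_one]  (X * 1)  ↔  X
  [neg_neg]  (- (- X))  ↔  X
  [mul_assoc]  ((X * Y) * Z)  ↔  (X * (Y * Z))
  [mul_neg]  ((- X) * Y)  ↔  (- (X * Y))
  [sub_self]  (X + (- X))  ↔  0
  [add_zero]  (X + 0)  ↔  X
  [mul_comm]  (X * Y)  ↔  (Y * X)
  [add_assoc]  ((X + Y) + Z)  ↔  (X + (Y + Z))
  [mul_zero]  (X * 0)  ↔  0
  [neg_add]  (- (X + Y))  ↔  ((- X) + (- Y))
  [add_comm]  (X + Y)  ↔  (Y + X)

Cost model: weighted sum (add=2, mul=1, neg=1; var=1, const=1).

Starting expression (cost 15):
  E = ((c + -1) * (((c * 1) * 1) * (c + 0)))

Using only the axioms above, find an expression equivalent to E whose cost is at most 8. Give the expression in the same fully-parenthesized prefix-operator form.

1. [mul_one →] ((c * 1) * 1)  →  (c * 1);  E = ((c + -1) * ((c * 1) * (c + 0)))
2. [add_zero →] (c + 0)  →  c;  E = ((c + -1) * ((c * 1) * c))
3. [mul_one →] (c * 1)  →  c;  cost 8 ≤ 8, done

((c + -1) * (c * c))   [cost 8]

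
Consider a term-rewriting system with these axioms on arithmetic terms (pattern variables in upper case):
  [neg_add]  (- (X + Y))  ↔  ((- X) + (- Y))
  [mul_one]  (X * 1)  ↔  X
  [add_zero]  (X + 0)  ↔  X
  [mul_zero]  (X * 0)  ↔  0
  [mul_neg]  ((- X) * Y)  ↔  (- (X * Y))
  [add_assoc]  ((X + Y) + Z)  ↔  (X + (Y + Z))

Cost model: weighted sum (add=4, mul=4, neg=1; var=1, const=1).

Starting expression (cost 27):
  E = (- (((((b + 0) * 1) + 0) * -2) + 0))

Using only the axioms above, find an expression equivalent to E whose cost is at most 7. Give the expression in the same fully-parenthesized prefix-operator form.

(- (b * -2))   [cost 7]

1. [add_zero →] (b + 0)  →  b;  E = (- ((((b * 1) + 0) * -2) + 0))
2. [add_zero →] ((b * 1) + 0)  →  (b * 1);  E = (- (((b * 1) * -2) + 0))
3. [mul_one →] (b * 1)  →  b;  E = (- ((b * -2) + 0))
4. [add_zero →] ((b * -2) + 0)  →  (b * -2);  cost 7 ≤ 7, done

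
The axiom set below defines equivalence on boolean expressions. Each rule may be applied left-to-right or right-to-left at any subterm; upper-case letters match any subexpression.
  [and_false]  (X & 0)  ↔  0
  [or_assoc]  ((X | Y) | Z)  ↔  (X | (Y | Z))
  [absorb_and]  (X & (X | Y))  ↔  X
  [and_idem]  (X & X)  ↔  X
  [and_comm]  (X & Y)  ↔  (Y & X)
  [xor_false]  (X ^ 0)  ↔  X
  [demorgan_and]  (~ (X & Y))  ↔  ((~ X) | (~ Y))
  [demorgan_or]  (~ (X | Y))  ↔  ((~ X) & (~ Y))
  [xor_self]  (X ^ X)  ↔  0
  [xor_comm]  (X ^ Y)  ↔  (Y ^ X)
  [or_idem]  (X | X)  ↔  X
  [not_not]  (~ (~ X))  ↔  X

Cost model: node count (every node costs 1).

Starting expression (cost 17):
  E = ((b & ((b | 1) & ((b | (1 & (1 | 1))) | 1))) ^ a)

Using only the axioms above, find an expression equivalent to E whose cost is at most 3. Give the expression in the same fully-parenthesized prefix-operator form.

step 1: absorb_and (→) rewrites (1 & (1 | 1)) into 1, now ((b & ((b | 1) & ((b | 1) | 1))) ^ a)
step 2: absorb_and (→) rewrites ((b | 1) & ((b | 1) | 1)) into (b | 1), now ((b & (b | 1)) ^ a)
step 3: absorb_and (→) rewrites (b & (b | 1)) into b, reaching cost 3 (bound 3)

(b ^ a)   [cost 3]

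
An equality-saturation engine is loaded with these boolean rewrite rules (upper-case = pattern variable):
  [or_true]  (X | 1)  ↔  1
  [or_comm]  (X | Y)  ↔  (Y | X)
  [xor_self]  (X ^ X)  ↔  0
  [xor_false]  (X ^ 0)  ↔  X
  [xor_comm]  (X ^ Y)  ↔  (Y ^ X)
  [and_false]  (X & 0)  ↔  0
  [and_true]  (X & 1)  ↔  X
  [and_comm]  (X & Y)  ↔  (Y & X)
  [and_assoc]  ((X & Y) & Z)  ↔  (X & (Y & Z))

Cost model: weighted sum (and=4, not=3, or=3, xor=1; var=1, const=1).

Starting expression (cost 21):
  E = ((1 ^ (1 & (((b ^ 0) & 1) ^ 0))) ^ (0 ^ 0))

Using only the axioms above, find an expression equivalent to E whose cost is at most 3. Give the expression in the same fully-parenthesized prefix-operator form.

(1 ^ b)   [cost 3]

1. [xor_false →] (((b ^ 0) & 1) ^ 0)  →  ((b ^ 0) & 1);  E = ((1 ^ (1 & ((b ^ 0) & 1))) ^ (0 ^ 0))
2. [and_true →] ((b ^ 0) & 1)  →  (b ^ 0);  E = ((1 ^ (1 & (b ^ 0))) ^ (0 ^ 0))
3. [xor_false →] (0 ^ 0)  →  0;  E = ((1 ^ (1 & (b ^ 0))) ^ 0)
4. [xor_false →] ((1 ^ (1 & (b ^ 0))) ^ 0)  →  (1 ^ (1 & (b ^ 0)))
5. [xor_false →] (b ^ 0)  →  b;  E = (1 ^ (1 & b))
6. [and_comm →] (1 & b)  →  (b & 1);  E = (1 ^ (b & 1))
7. [and_true →] (b & 1)  →  b;  cost 3 ≤ 3, done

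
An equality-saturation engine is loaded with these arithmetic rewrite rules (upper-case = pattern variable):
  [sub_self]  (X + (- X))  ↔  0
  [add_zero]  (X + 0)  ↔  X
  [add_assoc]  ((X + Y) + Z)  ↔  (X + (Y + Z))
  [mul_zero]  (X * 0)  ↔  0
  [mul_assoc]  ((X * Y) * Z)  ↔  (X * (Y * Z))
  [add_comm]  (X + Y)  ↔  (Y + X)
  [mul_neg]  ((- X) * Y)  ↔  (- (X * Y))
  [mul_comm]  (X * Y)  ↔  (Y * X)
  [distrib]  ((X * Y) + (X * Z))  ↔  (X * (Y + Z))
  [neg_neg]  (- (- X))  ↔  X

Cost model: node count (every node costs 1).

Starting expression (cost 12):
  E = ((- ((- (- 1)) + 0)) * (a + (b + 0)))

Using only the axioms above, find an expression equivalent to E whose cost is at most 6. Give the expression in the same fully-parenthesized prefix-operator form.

step 1: add_zero (→) rewrites (b + 0) into b, now ((- ((- (- 1)) + 0)) * (a + b))
step 2: add_zero (→) rewrites ((- (- 1)) + 0) into (- (- 1)), now ((- (- (- 1))) * (a + b))
step 3: neg_neg (→) rewrites (- (- 1)) into 1, reaching cost 6 (bound 6)

((- 1) * (a + b))   [cost 6]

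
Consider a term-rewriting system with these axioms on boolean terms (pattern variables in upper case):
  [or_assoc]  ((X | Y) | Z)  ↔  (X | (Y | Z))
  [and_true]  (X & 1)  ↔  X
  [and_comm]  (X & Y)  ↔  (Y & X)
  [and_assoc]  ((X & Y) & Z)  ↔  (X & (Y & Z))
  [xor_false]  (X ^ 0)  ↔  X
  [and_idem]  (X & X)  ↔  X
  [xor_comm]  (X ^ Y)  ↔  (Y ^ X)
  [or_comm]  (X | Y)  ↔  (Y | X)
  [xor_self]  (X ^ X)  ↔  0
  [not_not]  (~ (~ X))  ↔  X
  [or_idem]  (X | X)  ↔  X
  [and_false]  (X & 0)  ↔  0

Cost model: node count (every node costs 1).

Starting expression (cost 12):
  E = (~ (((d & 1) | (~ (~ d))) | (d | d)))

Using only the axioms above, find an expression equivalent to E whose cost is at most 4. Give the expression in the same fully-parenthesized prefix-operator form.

(~ (d | d))   [cost 4]

1. [not_not →] (~ (~ d))  →  d;  E = (~ (((d & 1) | d) | (d | d)))
2. [and_true →] (d & 1)  →  d;  E = (~ ((d | d) | (d | d)))
3. [or_idem →] ((d | d) | (d | d))  →  (d | d);  cost 4 ≤ 4, done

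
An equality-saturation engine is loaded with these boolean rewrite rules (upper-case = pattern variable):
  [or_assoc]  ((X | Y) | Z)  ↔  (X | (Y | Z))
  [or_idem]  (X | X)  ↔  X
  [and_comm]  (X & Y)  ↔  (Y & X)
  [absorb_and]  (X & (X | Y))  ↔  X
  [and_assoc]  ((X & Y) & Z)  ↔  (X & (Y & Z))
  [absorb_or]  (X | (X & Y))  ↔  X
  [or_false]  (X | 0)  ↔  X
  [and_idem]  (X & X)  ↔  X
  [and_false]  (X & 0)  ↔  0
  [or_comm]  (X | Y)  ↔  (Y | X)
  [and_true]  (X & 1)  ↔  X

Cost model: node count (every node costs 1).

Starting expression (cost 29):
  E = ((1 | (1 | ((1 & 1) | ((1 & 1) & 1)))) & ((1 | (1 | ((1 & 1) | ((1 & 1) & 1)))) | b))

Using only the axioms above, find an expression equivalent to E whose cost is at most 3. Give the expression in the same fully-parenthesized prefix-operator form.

1. [absorb_and →] ((1 | (1 | ((1 & 1) | ((1 & 1) & 1)))) & ((1 | (1 | ((1 & 1) | ((1 & 1) & 1)))) | b))  →  (1 | (1 | ((1 & 1) | ((1 & 1) & 1))))
2. [absorb_or →] ((1 & 1) | ((1 & 1) & 1))  →  (1 & 1);  E = (1 | (1 | (1 & 1)))
3. [and_true →] (1 & 1)  →  1;  E = (1 | (1 | 1))
4. [or_idem →] (1 | 1)  →  1;  cost 3 ≤ 3, done

(1 | 1)   [cost 3]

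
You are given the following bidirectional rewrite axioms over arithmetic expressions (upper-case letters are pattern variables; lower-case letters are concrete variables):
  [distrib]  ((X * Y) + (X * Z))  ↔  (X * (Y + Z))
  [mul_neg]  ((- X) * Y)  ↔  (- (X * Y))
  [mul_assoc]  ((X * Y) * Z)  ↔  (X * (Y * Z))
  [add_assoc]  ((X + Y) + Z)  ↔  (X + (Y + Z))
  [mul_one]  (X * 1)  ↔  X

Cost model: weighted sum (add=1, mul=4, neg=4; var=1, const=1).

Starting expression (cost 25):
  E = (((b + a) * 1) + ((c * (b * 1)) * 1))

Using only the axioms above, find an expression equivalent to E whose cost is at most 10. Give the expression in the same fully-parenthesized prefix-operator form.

(1) ((c * (b * 1)) * 1)  =[mul_one →]=  (c * (b * 1))    ⊢ (((b + a) * 1) + (c * (b * 1)))
(2) (b * 1)  =[mul_one →]=  b    ⊢ (((b + a) * 1) + (c * b))
(3) ((b + a) * 1)  =[mul_one →]=  (b + a)    ⊢ cost 10, within 10

((b + a) + (c * b))   [cost 10]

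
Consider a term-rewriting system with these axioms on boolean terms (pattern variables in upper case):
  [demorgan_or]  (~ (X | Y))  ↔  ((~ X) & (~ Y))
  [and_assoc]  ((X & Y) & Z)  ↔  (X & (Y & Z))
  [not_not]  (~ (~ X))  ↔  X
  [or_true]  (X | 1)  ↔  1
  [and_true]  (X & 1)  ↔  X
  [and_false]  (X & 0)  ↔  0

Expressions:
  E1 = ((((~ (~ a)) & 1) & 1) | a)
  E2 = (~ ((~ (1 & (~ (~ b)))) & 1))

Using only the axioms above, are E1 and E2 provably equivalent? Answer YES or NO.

The axioms are sound identities: if E1 ↔* E2 then E1 and E2 evaluate identically under any assignment.
Under a=0, b=1: E1 evaluates to 0, E2 to 1. Distinct ⇒ no rewrite sequence connects them.

NO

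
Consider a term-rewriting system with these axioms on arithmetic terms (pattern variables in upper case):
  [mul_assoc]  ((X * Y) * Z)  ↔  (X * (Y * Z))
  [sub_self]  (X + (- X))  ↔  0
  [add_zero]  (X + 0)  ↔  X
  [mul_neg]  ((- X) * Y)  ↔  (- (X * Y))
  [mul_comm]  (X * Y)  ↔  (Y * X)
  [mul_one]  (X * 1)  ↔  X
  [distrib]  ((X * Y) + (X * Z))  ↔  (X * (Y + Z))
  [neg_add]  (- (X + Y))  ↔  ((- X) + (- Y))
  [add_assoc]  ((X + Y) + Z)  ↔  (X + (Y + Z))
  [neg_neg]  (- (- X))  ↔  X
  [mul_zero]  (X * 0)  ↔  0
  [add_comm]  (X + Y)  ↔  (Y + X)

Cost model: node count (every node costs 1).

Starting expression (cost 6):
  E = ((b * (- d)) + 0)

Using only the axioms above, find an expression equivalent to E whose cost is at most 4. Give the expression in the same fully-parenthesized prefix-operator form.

1. [add_zero →] ((b * (- d)) + 0)  →  (b * (- d));  cost 4 ≤ 4, done

(b * (- d))   [cost 4]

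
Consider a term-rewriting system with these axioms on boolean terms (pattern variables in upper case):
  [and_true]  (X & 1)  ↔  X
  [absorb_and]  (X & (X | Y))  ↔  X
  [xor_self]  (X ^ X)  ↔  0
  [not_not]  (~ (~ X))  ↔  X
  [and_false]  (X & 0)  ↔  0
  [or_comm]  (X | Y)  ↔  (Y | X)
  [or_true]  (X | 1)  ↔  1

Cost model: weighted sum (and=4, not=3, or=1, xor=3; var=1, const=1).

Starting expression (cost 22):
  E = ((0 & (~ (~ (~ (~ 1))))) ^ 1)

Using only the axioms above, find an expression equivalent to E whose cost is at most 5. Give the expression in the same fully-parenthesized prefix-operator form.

(0 ^ 1)   [cost 5]

1. [not_not →] (~ (~ 1))  →  1;  E = ((0 & (~ (~ 1))) ^ 1)
2. [not_not →] (~ (~ 1))  →  1;  E = ((0 & 1) ^ 1)
3. [and_true →] (0 & 1)  →  0;  cost 5 ≤ 5, done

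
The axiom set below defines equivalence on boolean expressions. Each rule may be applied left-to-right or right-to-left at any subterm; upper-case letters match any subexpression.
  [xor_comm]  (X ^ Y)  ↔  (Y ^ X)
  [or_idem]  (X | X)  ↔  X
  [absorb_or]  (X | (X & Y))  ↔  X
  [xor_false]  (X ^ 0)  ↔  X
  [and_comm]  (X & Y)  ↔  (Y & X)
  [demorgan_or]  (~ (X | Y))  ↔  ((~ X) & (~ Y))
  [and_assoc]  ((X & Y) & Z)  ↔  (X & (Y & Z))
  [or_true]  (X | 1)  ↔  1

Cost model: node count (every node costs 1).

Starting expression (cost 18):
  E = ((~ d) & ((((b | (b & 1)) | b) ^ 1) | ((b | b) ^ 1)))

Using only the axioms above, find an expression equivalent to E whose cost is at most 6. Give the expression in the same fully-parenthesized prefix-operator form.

(1) (b | (b & 1))  =[absorb_or →]=  b    ⊢ ((~ d) & (((b | b) ^ 1) | ((b | b) ^ 1)))
(2) (((b | b) ^ 1) | ((b | b) ^ 1))  =[or_idem →]=  ((b | b) ^ 1)    ⊢ ((~ d) & ((b | b) ^ 1))
(3) (b | b)  =[or_idem →]=  b    ⊢ cost 6, within 6

((~ d) & (b ^ 1))   [cost 6]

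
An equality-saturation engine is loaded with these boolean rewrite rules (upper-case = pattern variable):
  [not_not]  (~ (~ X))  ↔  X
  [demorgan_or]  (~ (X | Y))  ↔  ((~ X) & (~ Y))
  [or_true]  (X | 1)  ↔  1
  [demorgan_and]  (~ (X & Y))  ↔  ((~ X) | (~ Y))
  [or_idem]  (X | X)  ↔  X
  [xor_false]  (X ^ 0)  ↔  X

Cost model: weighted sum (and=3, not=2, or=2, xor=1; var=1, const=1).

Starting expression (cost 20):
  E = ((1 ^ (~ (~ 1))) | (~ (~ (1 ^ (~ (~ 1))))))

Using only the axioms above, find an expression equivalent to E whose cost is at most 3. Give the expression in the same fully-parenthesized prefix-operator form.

(1 ^ 1)   [cost 3]

1. [not_not →] (~ (~ (1 ^ (~ (~ 1)))))  →  (1 ^ (~ (~ 1)));  E = ((1 ^ (~ (~ 1))) | (1 ^ (~ (~ 1))))
2. [or_idem →] ((1 ^ (~ (~ 1))) | (1 ^ (~ (~ 1))))  →  (1 ^ (~ (~ 1)))
3. [not_not →] (~ (~ 1))  →  1;  cost 3 ≤ 3, done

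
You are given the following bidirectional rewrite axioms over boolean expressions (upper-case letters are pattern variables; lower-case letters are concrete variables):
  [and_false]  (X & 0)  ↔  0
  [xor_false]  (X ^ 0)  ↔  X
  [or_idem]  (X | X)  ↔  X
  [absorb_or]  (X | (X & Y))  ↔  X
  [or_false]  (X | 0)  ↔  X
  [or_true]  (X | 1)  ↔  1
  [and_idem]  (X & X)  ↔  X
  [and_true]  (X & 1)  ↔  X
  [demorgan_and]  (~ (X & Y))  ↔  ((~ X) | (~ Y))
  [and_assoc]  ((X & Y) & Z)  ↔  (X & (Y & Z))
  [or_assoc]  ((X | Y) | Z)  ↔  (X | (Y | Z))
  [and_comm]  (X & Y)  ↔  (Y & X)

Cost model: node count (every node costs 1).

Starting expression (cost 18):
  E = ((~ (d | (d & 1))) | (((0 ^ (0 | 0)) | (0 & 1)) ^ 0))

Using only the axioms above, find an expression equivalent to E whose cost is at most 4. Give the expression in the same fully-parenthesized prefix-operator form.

1. [or_idem →] (0 | 0)  →  0;  E = ((~ (d | (d & 1))) | (((0 ^ 0) | (0 & 1)) ^ 0))
2. [xor_false →] (((0 ^ 0) | (0 & 1)) ^ 0)  →  ((0 ^ 0) | (0 & 1));  E = ((~ (d | (d & 1))) | ((0 ^ 0) | (0 & 1)))
3. [xor_false →] (0 ^ 0)  →  0;  E = ((~ (d | (d & 1))) | (0 | (0 & 1)))
4. [and_true →] (d & 1)  →  d;  E = ((~ (d | d)) | (0 | (0 & 1)))
5. [and_true →] (0 & 1)  →  0;  E = ((~ (d | d)) | (0 | 0))
6. [or_idem →] (0 | 0)  →  0;  E = ((~ (d | d)) | 0)
7. [or_idem →] (d | d)  →  d;  cost 4 ≤ 4, done

((~ d) | 0)   [cost 4]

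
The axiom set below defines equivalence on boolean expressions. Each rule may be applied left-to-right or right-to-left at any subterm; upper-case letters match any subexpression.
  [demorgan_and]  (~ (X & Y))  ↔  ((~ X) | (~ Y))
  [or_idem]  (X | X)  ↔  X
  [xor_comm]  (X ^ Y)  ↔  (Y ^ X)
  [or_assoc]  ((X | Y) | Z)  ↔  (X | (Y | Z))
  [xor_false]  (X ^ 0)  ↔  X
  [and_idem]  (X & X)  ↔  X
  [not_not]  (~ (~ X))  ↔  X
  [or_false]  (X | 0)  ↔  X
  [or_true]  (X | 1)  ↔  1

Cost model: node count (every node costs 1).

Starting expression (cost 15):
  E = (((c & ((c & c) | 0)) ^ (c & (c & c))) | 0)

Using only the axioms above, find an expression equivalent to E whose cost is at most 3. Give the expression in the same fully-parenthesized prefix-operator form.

(c ^ c)   [cost 3]

1. [and_idem →] (c & c)  →  c;  E = (((c & (c | 0)) ^ (c & (c & c))) | 0)
2. [and_idem →] (c & c)  →  c;  E = (((c & (c | 0)) ^ (c & c)) | 0)
3. [or_false →] (((c & (c | 0)) ^ (c & c)) | 0)  →  ((c & (c | 0)) ^ (c & c))
4. [and_idem →] (c & c)  →  c;  E = ((c & (c | 0)) ^ c)
5. [or_false →] (c | 0)  →  c;  E = ((c & c) ^ c)
6. [and_idem →] (c & c)  →  c;  cost 3 ≤ 3, done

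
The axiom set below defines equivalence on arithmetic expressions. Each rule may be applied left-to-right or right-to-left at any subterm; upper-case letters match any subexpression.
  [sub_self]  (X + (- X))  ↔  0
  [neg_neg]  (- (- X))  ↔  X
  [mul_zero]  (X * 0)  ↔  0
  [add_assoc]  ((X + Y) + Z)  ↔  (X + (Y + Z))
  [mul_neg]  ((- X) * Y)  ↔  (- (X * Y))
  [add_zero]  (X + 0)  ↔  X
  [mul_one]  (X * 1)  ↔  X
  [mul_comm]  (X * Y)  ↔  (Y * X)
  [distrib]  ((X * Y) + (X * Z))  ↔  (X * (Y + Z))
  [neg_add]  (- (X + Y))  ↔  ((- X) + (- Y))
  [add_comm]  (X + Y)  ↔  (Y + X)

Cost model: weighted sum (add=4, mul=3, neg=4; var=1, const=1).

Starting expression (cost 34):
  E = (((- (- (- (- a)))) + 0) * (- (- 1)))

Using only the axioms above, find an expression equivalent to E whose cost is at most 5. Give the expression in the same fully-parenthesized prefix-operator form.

(a * 1)   [cost 5]

1. [neg_neg →] (- (- (- (- a))))  →  (- (- a));  E = (((- (- a)) + 0) * (- (- 1)))
2. [neg_neg →] (- (- a))  →  a;  E = ((a + 0) * (- (- 1)))
3. [neg_neg →] (- (- 1))  →  1;  E = ((a + 0) * 1)
4. [add_zero →] (a + 0)  →  a;  cost 5 ≤ 5, done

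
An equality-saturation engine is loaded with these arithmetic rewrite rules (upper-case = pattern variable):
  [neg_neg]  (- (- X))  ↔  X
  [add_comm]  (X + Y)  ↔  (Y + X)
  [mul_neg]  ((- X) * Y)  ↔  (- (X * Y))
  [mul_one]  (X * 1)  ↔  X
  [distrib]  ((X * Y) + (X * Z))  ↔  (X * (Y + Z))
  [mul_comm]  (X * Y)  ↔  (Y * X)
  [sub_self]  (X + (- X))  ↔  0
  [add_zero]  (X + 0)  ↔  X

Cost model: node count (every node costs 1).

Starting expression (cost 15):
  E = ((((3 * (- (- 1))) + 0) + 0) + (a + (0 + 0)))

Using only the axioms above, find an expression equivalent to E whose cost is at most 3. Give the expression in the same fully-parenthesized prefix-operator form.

(1) (- (- 1))  =[neg_neg →]=  1    ⊢ ((((3 * 1) + 0) + 0) + (a + (0 + 0)))
(2) (((3 * 1) + 0) + 0)  =[add_zero →]=  ((3 * 1) + 0)    ⊢ (((3 * 1) + 0) + (a + (0 + 0)))
(3) (0 + 0)  =[add_zero →]=  0    ⊢ (((3 * 1) + 0) + (a + 0))
(4) ((3 * 1) + 0)  =[add_zero →]=  (3 * 1)    ⊢ ((3 * 1) + (a + 0))
(5) (a + 0)  =[add_zero →]=  a    ⊢ ((3 * 1) + a)
(6) (3 * 1)  =[mul_one →]=  3    ⊢ cost 3, within 3

(3 + a)   [cost 3]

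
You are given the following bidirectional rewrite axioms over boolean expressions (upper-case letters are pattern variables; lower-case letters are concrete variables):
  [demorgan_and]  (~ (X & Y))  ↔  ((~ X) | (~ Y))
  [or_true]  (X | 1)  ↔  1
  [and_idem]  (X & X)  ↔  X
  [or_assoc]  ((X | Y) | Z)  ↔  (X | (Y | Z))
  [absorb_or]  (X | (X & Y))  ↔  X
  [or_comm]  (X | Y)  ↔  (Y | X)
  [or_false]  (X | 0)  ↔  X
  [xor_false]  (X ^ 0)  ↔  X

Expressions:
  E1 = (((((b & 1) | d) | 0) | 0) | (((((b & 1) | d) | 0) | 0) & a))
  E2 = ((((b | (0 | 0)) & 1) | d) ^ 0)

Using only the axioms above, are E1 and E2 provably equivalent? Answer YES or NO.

step 1: absorb_or (→) rewrites (((((b & 1) | d) | 0) | 0) | (((((b & 1) | d) | 0) | 0) & a)) into ((((b & 1) | d) | 0) | 0)
step 2: or_false (→) rewrites (((b & 1) | d) | 0) into ((b & 1) | d), now (((b & 1) | d) | 0)
step 3: or_false (→) rewrites (((b & 1) | d) | 0) into ((b & 1) | d)
step 4: or_false (←) rewrites b into (b | 0), now (((b | 0) & 1) | d)
step 5: xor_false (←) rewrites (((b | 0) & 1) | d) into ((((b | 0) & 1) | d) ^ 0)
step 6: or_false (←) rewrites 0 into (0 | 0), which is E2

YES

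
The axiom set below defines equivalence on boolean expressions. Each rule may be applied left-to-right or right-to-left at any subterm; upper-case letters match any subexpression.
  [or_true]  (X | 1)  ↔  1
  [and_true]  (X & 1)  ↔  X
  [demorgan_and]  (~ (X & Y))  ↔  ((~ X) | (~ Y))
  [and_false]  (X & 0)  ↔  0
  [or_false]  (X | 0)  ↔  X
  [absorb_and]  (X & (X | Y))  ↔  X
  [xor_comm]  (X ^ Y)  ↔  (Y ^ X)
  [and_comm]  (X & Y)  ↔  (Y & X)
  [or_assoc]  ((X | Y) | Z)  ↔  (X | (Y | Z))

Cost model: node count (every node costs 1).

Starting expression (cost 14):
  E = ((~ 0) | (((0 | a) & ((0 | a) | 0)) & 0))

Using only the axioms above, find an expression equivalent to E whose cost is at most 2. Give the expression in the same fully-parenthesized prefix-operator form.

(~ 0)   [cost 2]

step 1: absorb_and (→) rewrites ((0 | a) & ((0 | a) | 0)) into (0 | a), now ((~ 0) | ((0 | a) & 0))
step 2: and_comm (→) rewrites ((0 | a) & 0) into (0 & (0 | a)), now ((~ 0) | (0 & (0 | a)))
step 3: absorb_and (→) rewrites (0 & (0 | a)) into 0, now ((~ 0) | 0)
step 4: or_false (→) rewrites ((~ 0) | 0) into (~ 0), reaching cost 2 (bound 2)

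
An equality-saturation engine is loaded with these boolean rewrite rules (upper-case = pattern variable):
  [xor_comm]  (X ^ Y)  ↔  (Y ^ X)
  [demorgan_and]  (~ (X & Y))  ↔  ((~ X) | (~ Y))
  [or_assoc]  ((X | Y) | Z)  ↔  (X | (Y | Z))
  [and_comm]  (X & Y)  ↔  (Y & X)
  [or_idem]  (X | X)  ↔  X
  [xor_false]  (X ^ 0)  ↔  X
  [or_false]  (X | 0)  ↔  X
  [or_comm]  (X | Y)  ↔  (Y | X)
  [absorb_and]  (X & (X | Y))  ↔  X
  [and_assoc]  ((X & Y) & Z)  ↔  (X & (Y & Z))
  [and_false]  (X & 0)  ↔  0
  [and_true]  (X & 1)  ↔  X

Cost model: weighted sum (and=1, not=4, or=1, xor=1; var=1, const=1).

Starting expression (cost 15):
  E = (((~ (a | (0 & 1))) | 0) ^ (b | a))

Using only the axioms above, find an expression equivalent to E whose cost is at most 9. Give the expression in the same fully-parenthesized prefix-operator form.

((~ a) ^ (b | a))   [cost 9]

(1) (0 & 1)  =[and_true →]=  0    ⊢ (((~ (a | 0)) | 0) ^ (b | a))
(2) (a | 0)  =[or_false →]=  a    ⊢ (((~ a) | 0) ^ (b | a))
(3) ((~ a) | 0)  =[or_false →]=  (~ a)    ⊢ cost 9, within 9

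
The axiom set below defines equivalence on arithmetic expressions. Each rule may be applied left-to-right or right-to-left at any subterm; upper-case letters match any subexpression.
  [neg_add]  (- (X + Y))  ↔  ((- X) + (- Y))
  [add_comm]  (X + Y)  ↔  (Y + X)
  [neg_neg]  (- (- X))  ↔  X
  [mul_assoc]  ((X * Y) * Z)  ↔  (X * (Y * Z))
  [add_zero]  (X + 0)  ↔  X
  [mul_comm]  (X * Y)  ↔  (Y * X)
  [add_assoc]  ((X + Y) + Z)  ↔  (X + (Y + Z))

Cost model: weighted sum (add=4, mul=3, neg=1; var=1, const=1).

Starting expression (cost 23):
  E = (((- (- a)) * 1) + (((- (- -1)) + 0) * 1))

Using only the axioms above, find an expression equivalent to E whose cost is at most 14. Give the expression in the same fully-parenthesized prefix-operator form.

step 1: neg_neg (→) rewrites (- (- a)) into a, now ((a * 1) + (((- (- -1)) + 0) * 1))
step 2: neg_neg (→) rewrites (- (- -1)) into -1, now ((a * 1) + ((-1 + 0) * 1))
step 3: add_zero (→) rewrites (-1 + 0) into -1, reaching cost 14 (bound 14)

((a * 1) + (-1 * 1))   [cost 14]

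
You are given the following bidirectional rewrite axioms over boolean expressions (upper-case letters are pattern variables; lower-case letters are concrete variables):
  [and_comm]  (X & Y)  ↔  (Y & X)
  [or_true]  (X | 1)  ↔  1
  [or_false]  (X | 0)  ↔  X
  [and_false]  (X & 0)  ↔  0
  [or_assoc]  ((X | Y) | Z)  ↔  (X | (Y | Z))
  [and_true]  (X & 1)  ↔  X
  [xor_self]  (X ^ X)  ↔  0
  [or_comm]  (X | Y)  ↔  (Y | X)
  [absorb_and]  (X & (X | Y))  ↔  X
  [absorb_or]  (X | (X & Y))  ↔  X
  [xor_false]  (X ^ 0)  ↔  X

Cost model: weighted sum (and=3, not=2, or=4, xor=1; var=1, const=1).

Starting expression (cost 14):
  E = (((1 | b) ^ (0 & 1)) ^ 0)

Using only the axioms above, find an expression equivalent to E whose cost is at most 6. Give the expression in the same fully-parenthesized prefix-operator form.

(1 | b)   [cost 6]

1. [and_true →] (0 & 1)  →  0;  E = (((1 | b) ^ 0) ^ 0)
2. [xor_false →] ((1 | b) ^ 0)  →  (1 | b);  E = ((1 | b) ^ 0)
3. [xor_false →] ((1 | b) ^ 0)  →  (1 | b);  cost 6 ≤ 6, done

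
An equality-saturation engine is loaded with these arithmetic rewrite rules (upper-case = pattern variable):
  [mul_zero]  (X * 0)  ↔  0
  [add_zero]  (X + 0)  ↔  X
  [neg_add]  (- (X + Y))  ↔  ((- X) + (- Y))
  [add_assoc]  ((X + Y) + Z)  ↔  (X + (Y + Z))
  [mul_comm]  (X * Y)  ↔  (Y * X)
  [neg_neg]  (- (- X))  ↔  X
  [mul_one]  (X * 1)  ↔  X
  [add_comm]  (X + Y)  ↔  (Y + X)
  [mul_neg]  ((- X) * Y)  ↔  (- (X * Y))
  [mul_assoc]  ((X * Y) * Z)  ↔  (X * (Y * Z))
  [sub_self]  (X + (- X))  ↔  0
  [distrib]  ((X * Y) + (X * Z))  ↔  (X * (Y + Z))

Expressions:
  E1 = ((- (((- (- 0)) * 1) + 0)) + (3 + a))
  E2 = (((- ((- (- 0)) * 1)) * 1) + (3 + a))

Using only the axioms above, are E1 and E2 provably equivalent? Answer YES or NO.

step 1: add_zero (→) rewrites (((- (- 0)) * 1) + 0) into ((- (- 0)) * 1), now ((- ((- (- 0)) * 1)) + (3 + a))
step 2: mul_one (→) rewrites ((- (- 0)) * 1) into (- (- 0)), now ((- (- (- 0))) + (3 + a))
step 3: neg_neg (→) rewrites (- (- (- 0))) into (- 0), now ((- 0) + (3 + a))
step 4: mul_one (←) rewrites 0 into (0 * 1), now ((- (0 * 1)) + (3 + a))
step 5: mul_one (←) rewrites (- (0 * 1)) into ((- (0 * 1)) * 1), now (((- (0 * 1)) * 1) + (3 + a))
step 6: neg_neg (←) rewrites 0 into (- (- 0)), which is E2

YES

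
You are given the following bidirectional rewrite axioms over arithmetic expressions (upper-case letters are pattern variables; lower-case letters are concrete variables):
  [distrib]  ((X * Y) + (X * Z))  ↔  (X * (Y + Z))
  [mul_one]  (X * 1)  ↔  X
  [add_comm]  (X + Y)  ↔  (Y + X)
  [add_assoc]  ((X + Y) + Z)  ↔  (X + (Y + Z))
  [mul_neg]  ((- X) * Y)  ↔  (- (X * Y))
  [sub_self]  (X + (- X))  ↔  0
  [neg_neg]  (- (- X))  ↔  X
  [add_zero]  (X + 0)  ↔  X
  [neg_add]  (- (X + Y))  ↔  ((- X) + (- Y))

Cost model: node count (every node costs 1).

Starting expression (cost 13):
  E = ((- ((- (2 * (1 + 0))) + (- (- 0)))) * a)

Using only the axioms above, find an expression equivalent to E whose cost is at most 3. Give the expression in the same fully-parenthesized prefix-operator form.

(2 * a)   [cost 3]

(1) (1 + 0)  =[add_zero →]=  1    ⊢ ((- ((- (2 * 1)) + (- (- 0)))) * a)
(2) (2 * 1)  =[mul_one →]=  2    ⊢ ((- ((- 2) + (- (- 0)))) * a)
(3) (- (- 0))  =[neg_neg →]=  0    ⊢ ((- ((- 2) + 0)) * a)
(4) ((- 2) + 0)  =[add_zero →]=  (- 2)    ⊢ ((- (- 2)) * a)
(5) (- (- 2))  =[neg_neg →]=  2    ⊢ cost 3, within 3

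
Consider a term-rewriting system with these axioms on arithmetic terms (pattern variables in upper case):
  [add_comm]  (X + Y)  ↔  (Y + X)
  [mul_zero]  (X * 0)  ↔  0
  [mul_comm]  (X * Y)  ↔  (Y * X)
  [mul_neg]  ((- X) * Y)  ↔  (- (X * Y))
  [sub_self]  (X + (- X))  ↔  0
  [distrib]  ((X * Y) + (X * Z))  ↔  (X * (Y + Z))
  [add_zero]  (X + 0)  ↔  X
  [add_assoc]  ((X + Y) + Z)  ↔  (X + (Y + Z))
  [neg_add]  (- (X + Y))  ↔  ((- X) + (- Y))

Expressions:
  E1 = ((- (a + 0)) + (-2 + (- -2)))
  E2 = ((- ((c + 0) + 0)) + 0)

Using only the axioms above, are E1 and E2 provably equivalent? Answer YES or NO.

All listed rules preserve value, hence provable equivalence implies equal values everywhere; look for a separating assignment.
a=0, c=1 gives E1 ↦ 0, E2 ↦ -1; values differ ⇒ not provably equivalent.

NO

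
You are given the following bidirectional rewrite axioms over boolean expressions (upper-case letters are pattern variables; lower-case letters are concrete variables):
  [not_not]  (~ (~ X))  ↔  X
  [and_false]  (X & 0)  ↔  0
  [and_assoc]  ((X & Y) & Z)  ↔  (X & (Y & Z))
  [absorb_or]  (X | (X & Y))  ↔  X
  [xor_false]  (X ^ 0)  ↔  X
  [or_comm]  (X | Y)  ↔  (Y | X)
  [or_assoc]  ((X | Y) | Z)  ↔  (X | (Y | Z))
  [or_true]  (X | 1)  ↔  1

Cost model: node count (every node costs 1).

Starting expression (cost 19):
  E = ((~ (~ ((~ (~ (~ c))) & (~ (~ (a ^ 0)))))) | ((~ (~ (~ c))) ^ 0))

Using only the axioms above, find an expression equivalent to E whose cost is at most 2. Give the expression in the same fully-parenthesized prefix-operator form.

(~ c)   [cost 2]

1. [not_not →] (~ (~ ((~ (~ (~ c))) & (~ (~ (a ^ 0))))))  →  ((~ (~ (~ c))) & (~ (~ (a ^ 0))));  E = (((~ (~ (~ c))) & (~ (~ (a ^ 0)))) | ((~ (~ (~ c))) ^ 0))
2. [not_not →] (~ (~ (~ c)))  →  (~ c);  E = (((~ c) & (~ (~ (a ^ 0)))) | ((~ (~ (~ c))) ^ 0))
3. [xor_false →] (a ^ 0)  →  a;  E = (((~ c) & (~ (~ a))) | ((~ (~ (~ c))) ^ 0))
4. [xor_false →] ((~ (~ (~ c))) ^ 0)  →  (~ (~ (~ c)));  E = (((~ c) & (~ (~ a))) | (~ (~ (~ c))))
5. [not_not →] (~ (~ a))  →  a;  E = (((~ c) & a) | (~ (~ (~ c))))
6. [not_not →] (~ (~ (~ c)))  →  (~ c);  E = (((~ c) & a) | (~ c))
7. [or_comm →] (((~ c) & a) | (~ c))  →  ((~ c) | ((~ c) & a))
8. [absorb_or →] ((~ c) | ((~ c) & a))  →  (~ c);  cost 2 ≤ 2, done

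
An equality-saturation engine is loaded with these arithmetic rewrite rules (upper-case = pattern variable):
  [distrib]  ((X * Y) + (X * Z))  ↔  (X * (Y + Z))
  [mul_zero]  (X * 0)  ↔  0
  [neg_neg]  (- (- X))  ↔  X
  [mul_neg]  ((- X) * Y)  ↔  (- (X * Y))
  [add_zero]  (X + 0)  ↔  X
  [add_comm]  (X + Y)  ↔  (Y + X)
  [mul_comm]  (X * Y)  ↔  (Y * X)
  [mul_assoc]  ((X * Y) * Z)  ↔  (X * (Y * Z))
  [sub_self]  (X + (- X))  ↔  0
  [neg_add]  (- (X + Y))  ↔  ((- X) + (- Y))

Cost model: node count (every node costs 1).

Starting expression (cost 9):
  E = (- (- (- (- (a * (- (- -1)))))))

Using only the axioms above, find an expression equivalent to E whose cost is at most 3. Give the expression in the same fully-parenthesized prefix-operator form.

(a * -1)   [cost 3]

(1) (- (- (- (a * (- (- -1))))))  =[neg_neg →]=  (- (a * (- (- -1))))    ⊢ (- (- (a * (- (- -1)))))
(2) (- (- (a * (- (- -1)))))  =[neg_neg →]=  (a * (- (- -1)))
(3) (- (- -1))  =[neg_neg →]=  -1    ⊢ cost 3, within 3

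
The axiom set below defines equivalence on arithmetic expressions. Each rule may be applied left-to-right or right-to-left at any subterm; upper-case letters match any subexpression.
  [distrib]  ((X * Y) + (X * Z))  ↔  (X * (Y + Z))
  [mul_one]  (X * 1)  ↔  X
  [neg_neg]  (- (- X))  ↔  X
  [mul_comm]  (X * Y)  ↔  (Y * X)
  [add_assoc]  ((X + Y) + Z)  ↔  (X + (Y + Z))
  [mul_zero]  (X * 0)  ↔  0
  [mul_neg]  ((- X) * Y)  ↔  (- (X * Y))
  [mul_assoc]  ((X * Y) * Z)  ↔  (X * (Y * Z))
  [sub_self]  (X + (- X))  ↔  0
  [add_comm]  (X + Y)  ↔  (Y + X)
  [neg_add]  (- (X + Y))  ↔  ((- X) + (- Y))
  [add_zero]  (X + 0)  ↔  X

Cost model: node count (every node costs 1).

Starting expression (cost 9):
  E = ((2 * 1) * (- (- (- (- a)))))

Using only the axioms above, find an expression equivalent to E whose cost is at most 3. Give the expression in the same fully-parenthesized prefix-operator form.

(2 * a)   [cost 3]

1. [mul_one →] (2 * 1)  →  2;  E = (2 * (- (- (- (- a)))))
2. [neg_neg →] (- (- (- a)))  →  (- a);  E = (2 * (- (- a)))
3. [neg_neg →] (- (- a))  →  a;  cost 3 ≤ 3, done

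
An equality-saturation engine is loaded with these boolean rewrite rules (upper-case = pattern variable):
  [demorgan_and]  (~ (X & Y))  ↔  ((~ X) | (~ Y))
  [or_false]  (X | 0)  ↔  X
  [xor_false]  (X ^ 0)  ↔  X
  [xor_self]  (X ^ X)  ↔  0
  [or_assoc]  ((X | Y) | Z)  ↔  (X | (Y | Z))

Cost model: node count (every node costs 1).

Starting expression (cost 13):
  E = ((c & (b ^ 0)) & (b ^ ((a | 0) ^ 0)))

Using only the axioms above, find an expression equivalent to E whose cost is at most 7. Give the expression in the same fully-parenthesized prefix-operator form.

((c & b) & (b ^ a))   [cost 7]

step 1: xor_false (→) rewrites ((a | 0) ^ 0) into (a | 0), now ((c & (b ^ 0)) & (b ^ (a | 0)))
step 2: xor_false (→) rewrites (b ^ 0) into b, now ((c & b) & (b ^ (a | 0)))
step 3: or_false (→) rewrites (a | 0) into a, reaching cost 7 (bound 7)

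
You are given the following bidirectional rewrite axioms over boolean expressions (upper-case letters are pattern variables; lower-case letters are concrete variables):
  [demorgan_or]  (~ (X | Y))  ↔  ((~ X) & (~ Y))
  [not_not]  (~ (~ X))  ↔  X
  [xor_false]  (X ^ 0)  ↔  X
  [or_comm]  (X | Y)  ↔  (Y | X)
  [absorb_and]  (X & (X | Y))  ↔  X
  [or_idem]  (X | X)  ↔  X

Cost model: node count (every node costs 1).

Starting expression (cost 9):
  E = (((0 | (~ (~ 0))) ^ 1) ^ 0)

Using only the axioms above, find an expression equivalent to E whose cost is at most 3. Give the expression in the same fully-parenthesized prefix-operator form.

(1) (~ (~ 0))  =[not_not →]=  0    ⊢ (((0 | 0) ^ 1) ^ 0)
(2) (0 | 0)  =[or_idem →]=  0    ⊢ ((0 ^ 1) ^ 0)
(3) ((0 ^ 1) ^ 0)  =[xor_false →]=  (0 ^ 1)    ⊢ cost 3, within 3

(0 ^ 1)   [cost 3]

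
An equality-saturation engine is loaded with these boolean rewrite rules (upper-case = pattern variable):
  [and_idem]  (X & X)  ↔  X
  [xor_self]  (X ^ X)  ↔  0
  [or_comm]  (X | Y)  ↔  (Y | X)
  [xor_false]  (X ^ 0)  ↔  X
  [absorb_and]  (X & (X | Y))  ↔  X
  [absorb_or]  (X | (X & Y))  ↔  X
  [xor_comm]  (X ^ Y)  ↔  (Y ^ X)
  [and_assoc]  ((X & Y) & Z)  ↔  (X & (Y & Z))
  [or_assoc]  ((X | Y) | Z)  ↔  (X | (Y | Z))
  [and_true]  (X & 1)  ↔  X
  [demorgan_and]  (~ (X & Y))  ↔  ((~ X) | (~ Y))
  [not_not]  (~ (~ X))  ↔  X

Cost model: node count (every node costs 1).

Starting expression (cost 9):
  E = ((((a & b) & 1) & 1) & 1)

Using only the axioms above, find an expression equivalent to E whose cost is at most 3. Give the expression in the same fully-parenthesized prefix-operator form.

(a & b)   [cost 3]

1. [and_true →] ((((a & b) & 1) & 1) & 1)  →  (((a & b) & 1) & 1)
2. [and_true →] (((a & b) & 1) & 1)  →  ((a & b) & 1)
3. [and_assoc →] ((a & b) & 1)  →  (a & (b & 1))
4. [and_true →] (b & 1)  →  b;  cost 3 ≤ 3, done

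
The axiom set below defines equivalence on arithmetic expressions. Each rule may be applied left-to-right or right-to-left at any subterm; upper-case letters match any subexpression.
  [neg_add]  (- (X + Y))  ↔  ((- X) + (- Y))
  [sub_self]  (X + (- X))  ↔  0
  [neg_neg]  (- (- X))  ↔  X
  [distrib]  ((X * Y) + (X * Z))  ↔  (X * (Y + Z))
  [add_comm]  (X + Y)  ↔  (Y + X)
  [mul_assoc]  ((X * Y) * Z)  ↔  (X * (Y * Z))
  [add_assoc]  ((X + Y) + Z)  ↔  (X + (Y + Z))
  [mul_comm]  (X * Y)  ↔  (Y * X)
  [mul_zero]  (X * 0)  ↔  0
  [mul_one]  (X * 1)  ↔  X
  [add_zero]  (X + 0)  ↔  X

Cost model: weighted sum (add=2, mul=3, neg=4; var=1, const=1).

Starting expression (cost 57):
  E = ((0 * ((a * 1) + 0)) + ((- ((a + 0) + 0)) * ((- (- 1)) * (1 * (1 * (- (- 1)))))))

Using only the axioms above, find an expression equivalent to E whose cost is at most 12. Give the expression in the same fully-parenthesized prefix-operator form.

((0 * a) + (- a))   [cost 12]

(1) (- (- 1))  =[neg_neg →]=  1    ⊢ ((0 * ((a * 1) + 0)) + ((- ((a + 0) + 0)) * ((- (- 1)) * (1 * (1 * 1)))))
(2) (1 * 1)  =[mul_one →]=  1    ⊢ ((0 * ((a * 1) + 0)) + ((- ((a + 0) + 0)) * ((- (- 1)) * (1 * 1))))
(3) (- (- 1))  =[neg_neg →]=  1    ⊢ ((0 * ((a * 1) + 0)) + ((- ((a + 0) + 0)) * (1 * (1 * 1))))
(4) (1 * 1)  =[mul_one →]=  1    ⊢ ((0 * ((a * 1) + 0)) + ((- ((a + 0) + 0)) * (1 * 1)))
(5) ((a + 0) + 0)  =[add_zero →]=  (a + 0)    ⊢ ((0 * ((a * 1) + 0)) + ((- (a + 0)) * (1 * 1)))
(6) (a + 0)  =[add_comm →]=  (0 + a)    ⊢ ((0 * ((a * 1) + 0)) + ((- (0 + a)) * (1 * 1)))
(7) (1 * 1)  =[mul_one →]=  1    ⊢ ((0 * ((a * 1) + 0)) + ((- (0 + a)) * 1))
(8) (0 + a)  =[add_comm →]=  (a + 0)    ⊢ ((0 * ((a * 1) + 0)) + ((- (a + 0)) * 1))
(9) (a * 1)  =[mul_one →]=  a    ⊢ ((0 * (a + 0)) + ((- (a + 0)) * 1))
(10) ((- (a + 0)) * 1)  =[mul_one →]=  (- (a + 0))    ⊢ ((0 * (a + 0)) + (- (a + 0)))
(11) (a + 0)  =[add_zero →]=  a    ⊢ ((0 * a) + (- (a + 0)))
(12) (a + 0)  =[add_zero →]=  a    ⊢ cost 12, within 12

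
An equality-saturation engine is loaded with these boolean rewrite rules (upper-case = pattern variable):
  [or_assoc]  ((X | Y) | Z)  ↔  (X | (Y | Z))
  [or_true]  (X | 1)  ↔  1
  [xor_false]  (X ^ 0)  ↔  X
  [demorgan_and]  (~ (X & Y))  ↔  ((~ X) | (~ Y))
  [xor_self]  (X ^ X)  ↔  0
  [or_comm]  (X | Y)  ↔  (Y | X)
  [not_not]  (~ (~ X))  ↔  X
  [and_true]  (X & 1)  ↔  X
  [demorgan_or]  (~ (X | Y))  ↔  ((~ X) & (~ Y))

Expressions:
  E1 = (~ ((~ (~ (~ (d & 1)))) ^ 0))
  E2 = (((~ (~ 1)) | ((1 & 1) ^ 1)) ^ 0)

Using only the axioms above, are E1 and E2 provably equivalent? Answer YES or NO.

NO

All listed rules preserve value, hence provable equivalence implies equal values everywhere; look for a separating assignment.
d=0 gives E1 ↦ 0, E2 ↦ 1; values differ ⇒ not provably equivalent.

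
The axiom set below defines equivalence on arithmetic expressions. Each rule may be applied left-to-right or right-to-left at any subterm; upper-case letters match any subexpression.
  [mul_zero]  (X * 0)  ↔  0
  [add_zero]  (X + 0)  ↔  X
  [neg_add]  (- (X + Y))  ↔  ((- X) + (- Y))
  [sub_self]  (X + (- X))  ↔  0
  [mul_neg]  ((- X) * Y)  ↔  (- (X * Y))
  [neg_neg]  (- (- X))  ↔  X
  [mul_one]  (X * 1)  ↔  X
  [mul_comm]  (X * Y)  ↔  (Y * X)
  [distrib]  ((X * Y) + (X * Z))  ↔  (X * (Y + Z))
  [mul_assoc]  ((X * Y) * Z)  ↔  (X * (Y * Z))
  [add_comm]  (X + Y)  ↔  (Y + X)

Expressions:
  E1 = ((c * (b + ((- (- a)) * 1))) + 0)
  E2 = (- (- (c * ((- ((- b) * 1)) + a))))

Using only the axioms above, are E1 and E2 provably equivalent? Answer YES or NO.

YES

1. [neg_neg →] (- (- a))  →  a;  E1 = ((c * (b + (a * 1))) + 0)
2. [mul_one →] (a * 1)  →  a;  E1 = ((c * (b + a)) + 0)
3. [add_zero →] ((c * (b + a)) + 0)  →  (c * (b + a))
4. [neg_neg ←] (c * (b + a))  →  (- (- (c * (b + a))))
5. [neg_neg ←] b  →  (- (- b));  E1 = (- (- (c * ((- (- b)) + a))))
6. [mul_one ←] (- b)  →  ((- b) * 1);  this is E2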